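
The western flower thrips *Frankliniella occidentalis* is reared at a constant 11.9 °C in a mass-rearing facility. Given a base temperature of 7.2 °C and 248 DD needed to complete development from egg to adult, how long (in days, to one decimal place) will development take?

Daily accumulation = 11.9 − 7.2 = 4.7 DD/day.
Duration = 248 / 4.7 = 52.766 ≈ 52.8 days.

52.8 days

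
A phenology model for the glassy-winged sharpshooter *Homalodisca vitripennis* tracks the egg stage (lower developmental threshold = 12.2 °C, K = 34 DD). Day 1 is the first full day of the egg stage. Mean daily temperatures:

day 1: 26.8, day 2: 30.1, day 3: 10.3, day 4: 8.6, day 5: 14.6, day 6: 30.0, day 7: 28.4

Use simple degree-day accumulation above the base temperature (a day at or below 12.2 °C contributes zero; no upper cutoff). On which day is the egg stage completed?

day 5

Daily DD above 12.2 °C: 14.6, 17.9, 0.0, 0.0, 2.4, 17.8, 16.2.
Cumulative: 14.6, 32.5, 32.5, 32.5, 34.9, 52.7, 68.9.
The total first reaches 34 DD on day 5.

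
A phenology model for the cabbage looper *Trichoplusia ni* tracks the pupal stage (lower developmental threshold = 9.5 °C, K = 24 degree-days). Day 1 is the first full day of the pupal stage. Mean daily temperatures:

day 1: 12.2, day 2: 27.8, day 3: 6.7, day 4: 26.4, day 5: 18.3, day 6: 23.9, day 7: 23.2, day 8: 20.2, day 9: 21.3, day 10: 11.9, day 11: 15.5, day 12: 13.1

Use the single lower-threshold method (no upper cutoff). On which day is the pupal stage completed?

Daily DD above 9.5 °C: 2.7, 18.3, 0.0, 16.9, 8.8, 14.4, 13.7, 10.7, 11.8, 2.4, 6.0, 3.6.
Cumulative: 2.7, 21.0, 21.0, 37.9, 46.7, 61.1, 74.8, 85.5, 97.3, 99.7, 105.7, 109.3.
The total first reaches 24 DD on day 4.

day 4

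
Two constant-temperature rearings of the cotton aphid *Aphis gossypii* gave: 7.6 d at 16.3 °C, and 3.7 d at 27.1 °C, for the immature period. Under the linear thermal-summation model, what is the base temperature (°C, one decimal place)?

6.1 °C

Equal thermal constants: D₁(T₁ − T_b) = D₂(T₂ − T_b).
7.6·(16.3 − T_b) = 3.7·(27.1 − T_b)
T_b = (7.6·16.3 − 3.7·27.1) / (7.6 − 3.7) = 23.61 / 3.9 = 6.054 °C ≈ 6.1 °C.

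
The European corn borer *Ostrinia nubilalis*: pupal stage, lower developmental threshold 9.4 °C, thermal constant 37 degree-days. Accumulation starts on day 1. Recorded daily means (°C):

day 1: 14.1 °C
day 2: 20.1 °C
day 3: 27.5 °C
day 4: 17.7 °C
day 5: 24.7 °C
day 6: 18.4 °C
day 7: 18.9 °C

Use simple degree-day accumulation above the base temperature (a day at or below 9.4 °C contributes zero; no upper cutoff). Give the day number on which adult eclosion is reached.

day 4

Daily DD above 9.4 °C: 4.7, 10.7, 18.1, 8.3, 15.3, 9.0, 9.5.
Cumulative: 4.7, 15.4, 33.5, 41.8, 57.1, 66.1, 75.6.
The total first reaches 37 DD on day 4.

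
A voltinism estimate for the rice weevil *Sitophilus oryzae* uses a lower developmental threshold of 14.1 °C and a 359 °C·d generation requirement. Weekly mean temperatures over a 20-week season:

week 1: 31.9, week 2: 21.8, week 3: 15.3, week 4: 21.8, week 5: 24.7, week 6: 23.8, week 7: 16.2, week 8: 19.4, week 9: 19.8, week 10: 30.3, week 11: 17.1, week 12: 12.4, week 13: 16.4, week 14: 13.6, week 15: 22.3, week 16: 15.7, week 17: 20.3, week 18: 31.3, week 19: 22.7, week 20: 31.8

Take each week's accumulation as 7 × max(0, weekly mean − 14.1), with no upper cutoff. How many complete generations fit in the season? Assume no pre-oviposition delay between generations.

Weekly DD (7 × max(0, T̄ − 14.1)): 124.6, 53.9, 8.4, 53.9, 74.2, 67.9, 14.7, 37.1, 39.9, 113.4, 21.0, 0.0, 16.1, 0.0, 57.4, 11.2, 43.4, 120.4, 60.2, 123.9.
Season total = 1041.6 DD.
Complete generations = ⌊1041.6 / 359⌋ = 2.

2 generations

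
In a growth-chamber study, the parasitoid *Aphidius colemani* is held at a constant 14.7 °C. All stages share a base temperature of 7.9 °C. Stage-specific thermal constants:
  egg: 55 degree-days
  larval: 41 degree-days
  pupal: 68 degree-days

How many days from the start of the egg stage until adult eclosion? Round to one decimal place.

24.1 days

Daily accumulation at 14.7 °C = 14.7 − 7.9 = 6.8 DD/day.
Total K = 55 + 41 + 68 = 164 DD.
Total duration = 164 / 6.8 = 24.118 ≈ 24.1 days.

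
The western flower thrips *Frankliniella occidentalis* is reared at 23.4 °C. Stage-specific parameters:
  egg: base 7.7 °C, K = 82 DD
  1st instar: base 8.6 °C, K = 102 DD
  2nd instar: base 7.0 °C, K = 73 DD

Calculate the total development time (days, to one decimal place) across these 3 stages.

16.6 days

egg: 82 / (23.4 − 7.7) = 82 / 15.7 = 5.223 d.
1st instar: 102 / (23.4 − 8.6) = 102 / 14.8 = 6.892 d.
2nd instar: 73 / (23.4 − 7.0) = 73 / 16.4 = 4.451 d.
Sum = 16.566 ≈ 16.6 days.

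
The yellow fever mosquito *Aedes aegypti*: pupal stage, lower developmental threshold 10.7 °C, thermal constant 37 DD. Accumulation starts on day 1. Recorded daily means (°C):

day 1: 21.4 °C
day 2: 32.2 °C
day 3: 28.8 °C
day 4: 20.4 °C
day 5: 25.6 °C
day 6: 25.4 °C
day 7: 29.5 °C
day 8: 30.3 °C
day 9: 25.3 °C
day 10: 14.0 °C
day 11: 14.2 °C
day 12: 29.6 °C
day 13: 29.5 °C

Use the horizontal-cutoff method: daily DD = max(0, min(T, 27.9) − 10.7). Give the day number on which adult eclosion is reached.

day 3

Daily DD above 10.7 °C (capped at 17.2): 10.7, 17.2, 17.2, 9.7, 14.9, 14.7, 17.2, 17.2, 14.6, 3.3, 3.5, 17.2, 17.2.
Cumulative: 10.7, 27.9, 45.1, 54.8, 69.7, 84.4, 101.6, 118.8, 133.4, 136.7, 140.2, 157.4, 174.6.
The total first reaches 37 DD on day 3.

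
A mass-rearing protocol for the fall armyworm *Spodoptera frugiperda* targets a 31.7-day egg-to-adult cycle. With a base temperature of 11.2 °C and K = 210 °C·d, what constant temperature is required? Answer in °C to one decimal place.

Required daily accumulation = 210 / 31.7 = 6.625 DD/day.
T = T_base + 6.625 = 11.2 + 6.625 = 17.825 ≈ 17.8 °C.

17.8 °C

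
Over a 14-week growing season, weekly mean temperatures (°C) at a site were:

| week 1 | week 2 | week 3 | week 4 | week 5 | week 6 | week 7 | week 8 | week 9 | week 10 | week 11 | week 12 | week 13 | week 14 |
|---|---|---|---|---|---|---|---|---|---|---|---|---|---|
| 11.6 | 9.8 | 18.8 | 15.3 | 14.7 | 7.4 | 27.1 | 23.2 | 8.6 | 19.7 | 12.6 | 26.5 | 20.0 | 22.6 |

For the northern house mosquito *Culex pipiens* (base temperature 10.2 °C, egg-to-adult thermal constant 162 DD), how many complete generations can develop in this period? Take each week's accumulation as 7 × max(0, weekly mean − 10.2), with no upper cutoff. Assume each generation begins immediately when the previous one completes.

4 generations

Weekly DD (7 × max(0, T̄ − 10.2)): 9.8, 0.0, 60.2, 35.7, 31.5, 0.0, 118.3, 91.0, 0.0, 66.5, 16.8, 114.1, 68.6, 86.8.
Season total = 699.3 DD.
Complete generations = ⌊699.3 / 162⌋ = 4.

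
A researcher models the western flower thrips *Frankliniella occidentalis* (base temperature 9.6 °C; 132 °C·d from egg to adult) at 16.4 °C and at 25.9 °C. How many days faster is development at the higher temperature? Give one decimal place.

11.3 days

At 16.4 °C: 132 / (16.4 − 9.6) = 132 / 6.8 = 19.412 d.
At 25.9 °C: 132 / (25.9 − 9.6) = 132 / 16.3 = 8.098 d.
Difference = |19.412 − 8.098| = 11.314 ≈ 11.3 days.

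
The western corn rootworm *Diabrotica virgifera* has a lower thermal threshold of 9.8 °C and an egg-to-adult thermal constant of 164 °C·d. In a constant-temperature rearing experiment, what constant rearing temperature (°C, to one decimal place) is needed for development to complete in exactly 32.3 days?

14.9 °C

Required daily accumulation = 164 / 32.3 = 5.077 DD/day.
T = T_base + 5.077 = 9.8 + 5.077 = 14.877 ≈ 14.9 °C.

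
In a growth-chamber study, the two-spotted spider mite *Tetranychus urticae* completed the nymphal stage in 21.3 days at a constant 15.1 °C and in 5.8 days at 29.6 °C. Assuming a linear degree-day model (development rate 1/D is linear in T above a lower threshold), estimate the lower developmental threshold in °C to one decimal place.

9.7 °C

Equal thermal constants: D₁(T₁ − T_b) = D₂(T₂ − T_b).
21.3·(15.1 − T_b) = 5.8·(29.6 − T_b)
T_b = (21.3·15.1 − 5.8·29.6) / (21.3 − 5.8) = 149.95 / 15.5 = 9.674 °C ≈ 9.7 °C.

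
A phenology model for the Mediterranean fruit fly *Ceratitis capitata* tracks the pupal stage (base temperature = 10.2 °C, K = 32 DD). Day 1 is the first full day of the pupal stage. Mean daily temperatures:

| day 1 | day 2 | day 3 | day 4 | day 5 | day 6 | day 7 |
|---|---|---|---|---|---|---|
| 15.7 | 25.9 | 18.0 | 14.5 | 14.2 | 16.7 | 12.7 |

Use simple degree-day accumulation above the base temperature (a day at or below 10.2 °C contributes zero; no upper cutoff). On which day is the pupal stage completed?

day 4

Daily DD above 10.2 °C: 5.5, 15.7, 7.8, 4.3, 4.0, 6.5, 2.5.
Cumulative: 5.5, 21.2, 29.0, 33.3, 37.3, 43.8, 46.3.
The total first reaches 32 DD on day 4.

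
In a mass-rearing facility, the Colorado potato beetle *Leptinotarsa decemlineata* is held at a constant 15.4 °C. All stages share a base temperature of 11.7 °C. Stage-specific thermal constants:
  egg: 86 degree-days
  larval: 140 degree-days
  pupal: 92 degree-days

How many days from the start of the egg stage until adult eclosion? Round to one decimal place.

85.9 days

Daily accumulation at 15.4 °C = 15.4 − 11.7 = 3.7 DD/day.
Total K = 86 + 140 + 92 = 318 DD.
Total duration = 318 / 3.7 = 85.946 ≈ 85.9 days.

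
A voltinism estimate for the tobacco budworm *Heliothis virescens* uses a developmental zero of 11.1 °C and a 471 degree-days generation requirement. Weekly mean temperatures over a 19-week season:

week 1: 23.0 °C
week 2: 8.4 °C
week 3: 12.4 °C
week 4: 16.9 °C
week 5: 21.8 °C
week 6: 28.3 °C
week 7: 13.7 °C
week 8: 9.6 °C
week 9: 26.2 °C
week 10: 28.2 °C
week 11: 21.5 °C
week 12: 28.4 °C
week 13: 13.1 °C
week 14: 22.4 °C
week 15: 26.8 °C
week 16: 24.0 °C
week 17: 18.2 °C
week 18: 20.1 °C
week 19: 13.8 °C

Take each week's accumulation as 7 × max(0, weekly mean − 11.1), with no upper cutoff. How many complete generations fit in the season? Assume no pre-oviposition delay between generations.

Weekly DD (7 × max(0, T̄ − 11.1)): 83.3, 0.0, 9.1, 40.6, 74.9, 120.4, 18.2, 0.0, 105.7, 119.7, 72.8, 121.1, 14.0, 79.1, 109.9, 90.3, 49.7, 63.0, 18.9.
Season total = 1190.7 DD.
Complete generations = ⌊1190.7 / 471⌋ = 2.

2 generations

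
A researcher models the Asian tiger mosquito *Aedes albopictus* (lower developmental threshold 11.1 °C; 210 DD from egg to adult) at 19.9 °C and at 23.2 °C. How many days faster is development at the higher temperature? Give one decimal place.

6.5 days

At 19.9 °C: 210 / (19.9 − 11.1) = 210 / 8.8 = 23.864 d.
At 23.2 °C: 210 / (23.2 − 11.1) = 210 / 12.1 = 17.355 d.
Difference = |23.864 − 17.355| = 6.508 ≈ 6.5 days.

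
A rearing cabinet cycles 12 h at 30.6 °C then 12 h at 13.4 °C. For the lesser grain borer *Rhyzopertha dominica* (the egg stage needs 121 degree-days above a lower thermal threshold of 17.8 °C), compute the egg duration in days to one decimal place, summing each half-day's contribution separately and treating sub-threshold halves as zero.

18.9 days

Day half: max(0, 30.6 − 17.8) × 0.5 = 12.8 × 0.5 = 6.40 DD.
Night half: max(0, 13.4 − 17.8) × 0.5 = 0.0 × 0.5 = 0.00 DD.
Per 24 h: 6.40 DD/day.
Duration = 121 / 6.40 = 18.906 ≈ 18.9 days.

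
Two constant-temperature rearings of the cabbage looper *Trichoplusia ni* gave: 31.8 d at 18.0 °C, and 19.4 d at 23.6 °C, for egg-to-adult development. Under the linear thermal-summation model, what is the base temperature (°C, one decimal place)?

9.2 °C

Equal thermal constants: D₁(T₁ − T_b) = D₂(T₂ − T_b).
31.8·(18.0 − T_b) = 19.4·(23.6 − T_b)
T_b = (31.8·18.0 − 19.4·23.6) / (31.8 − 19.4) = 114.56 / 12.4 = 9.239 °C ≈ 9.2 °C.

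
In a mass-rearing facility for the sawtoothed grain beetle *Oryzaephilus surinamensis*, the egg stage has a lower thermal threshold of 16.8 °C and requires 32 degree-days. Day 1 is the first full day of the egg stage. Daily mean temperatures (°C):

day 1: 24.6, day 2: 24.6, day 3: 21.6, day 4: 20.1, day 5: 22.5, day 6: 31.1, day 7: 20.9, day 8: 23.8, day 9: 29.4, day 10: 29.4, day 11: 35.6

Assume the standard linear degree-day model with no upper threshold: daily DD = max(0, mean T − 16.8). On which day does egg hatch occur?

day 6

Daily DD above 16.8 °C: 7.8, 7.8, 4.8, 3.3, 5.7, 14.3, 4.1, 7.0, 12.6, 12.6, 18.8.
Cumulative: 7.8, 15.6, 20.4, 23.7, 29.4, 43.7, 47.8, 54.8, 67.4, 80.0, 98.8.
The total first reaches 32 DD on day 6.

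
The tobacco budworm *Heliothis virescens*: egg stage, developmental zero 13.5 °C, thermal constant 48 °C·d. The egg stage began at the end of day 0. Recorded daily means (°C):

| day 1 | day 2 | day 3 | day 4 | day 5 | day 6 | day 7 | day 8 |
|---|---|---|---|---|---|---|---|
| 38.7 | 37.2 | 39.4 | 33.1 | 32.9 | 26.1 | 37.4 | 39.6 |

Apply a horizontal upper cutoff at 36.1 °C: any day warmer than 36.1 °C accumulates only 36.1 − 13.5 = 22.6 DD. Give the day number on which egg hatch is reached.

Daily DD above 13.5 °C (capped at 22.6): 22.6, 22.6, 22.6, 19.6, 19.4, 12.6, 22.6, 22.6.
Cumulative: 22.6, 45.2, 67.8, 87.4, 106.8, 119.4, 142.0, 164.6.
The total first reaches 48 DD on day 3.

day 3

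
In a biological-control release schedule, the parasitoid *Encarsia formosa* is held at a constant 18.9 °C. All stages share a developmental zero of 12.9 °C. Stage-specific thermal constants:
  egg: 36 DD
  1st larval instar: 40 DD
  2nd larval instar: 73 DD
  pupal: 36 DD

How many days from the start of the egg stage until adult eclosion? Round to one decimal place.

30.8 days

Daily accumulation at 18.9 °C = 18.9 − 12.9 = 6.0 DD/day.
Total K = 36 + 40 + 73 + 36 = 185 DD.
Total duration = 185 / 6.0 = 30.833 ≈ 30.8 days.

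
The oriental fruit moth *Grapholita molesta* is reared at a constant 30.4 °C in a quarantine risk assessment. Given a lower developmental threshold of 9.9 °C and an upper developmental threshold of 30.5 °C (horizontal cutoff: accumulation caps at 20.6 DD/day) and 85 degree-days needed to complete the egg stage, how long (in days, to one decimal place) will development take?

4.1 days

Daily accumulation = 30.4 − 9.9 = 20.5 DD/day.
Duration = 85 / 20.5 = 4.146 ≈ 4.1 days.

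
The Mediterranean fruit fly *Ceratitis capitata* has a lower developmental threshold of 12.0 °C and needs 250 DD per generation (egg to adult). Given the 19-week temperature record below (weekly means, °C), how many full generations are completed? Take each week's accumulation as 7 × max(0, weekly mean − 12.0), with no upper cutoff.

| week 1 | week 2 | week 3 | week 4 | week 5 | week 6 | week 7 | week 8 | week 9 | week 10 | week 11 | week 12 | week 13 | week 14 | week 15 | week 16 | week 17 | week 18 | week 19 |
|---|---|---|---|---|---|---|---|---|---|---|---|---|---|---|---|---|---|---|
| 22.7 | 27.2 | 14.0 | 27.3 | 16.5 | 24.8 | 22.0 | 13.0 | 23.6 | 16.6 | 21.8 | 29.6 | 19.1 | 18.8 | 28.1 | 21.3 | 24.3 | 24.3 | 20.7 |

5 generations

Weekly DD (7 × max(0, T̄ − 12.0)): 74.9, 106.4, 14.0, 107.1, 31.5, 89.6, 70.0, 7.0, 81.2, 32.2, 68.6, 123.2, 49.7, 47.6, 112.7, 65.1, 86.1, 86.1, 60.9.
Season total = 1313.9 DD.
Complete generations = ⌊1313.9 / 250⌋ = 5.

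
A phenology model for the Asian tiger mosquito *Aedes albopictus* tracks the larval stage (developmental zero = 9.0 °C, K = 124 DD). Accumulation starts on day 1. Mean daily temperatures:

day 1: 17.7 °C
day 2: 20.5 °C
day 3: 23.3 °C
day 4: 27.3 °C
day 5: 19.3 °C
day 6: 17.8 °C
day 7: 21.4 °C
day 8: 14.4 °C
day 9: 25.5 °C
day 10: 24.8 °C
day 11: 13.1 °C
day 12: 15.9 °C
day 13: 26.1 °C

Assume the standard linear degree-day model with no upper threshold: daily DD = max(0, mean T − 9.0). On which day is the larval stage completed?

Daily DD above 9.0 °C: 8.7, 11.5, 14.3, 18.3, 10.3, 8.8, 12.4, 5.4, 16.5, 15.8, 4.1, 6.9, 17.1.
Cumulative: 8.7, 20.2, 34.5, 52.8, 63.1, 71.9, 84.3, 89.7, 106.2, 122.0, 126.1, 133.0, 150.1.
The total first reaches 124 DD on day 11.

day 11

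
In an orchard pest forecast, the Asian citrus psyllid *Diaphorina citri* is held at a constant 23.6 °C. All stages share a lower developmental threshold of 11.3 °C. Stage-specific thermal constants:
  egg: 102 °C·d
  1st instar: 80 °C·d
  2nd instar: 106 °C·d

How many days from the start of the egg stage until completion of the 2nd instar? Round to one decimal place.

23.4 days

Daily accumulation at 23.6 °C = 23.6 − 11.3 = 12.3 DD/day.
Total K = 102 + 80 + 106 = 288 DD.
Total duration = 288 / 12.3 = 23.415 ≈ 23.4 days.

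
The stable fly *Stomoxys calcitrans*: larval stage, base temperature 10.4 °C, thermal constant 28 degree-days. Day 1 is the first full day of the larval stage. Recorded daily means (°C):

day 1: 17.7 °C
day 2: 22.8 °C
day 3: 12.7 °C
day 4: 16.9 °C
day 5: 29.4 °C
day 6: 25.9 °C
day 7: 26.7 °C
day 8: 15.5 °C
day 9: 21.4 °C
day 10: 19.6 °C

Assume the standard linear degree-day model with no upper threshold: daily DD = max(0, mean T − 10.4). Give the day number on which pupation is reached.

Daily DD above 10.4 °C: 7.3, 12.4, 2.3, 6.5, 19.0, 15.5, 16.3, 5.1, 11.0, 9.2.
Cumulative: 7.3, 19.7, 22.0, 28.5, 47.5, 63.0, 79.3, 84.4, 95.4, 104.6.
The total first reaches 28 DD on day 4.

day 4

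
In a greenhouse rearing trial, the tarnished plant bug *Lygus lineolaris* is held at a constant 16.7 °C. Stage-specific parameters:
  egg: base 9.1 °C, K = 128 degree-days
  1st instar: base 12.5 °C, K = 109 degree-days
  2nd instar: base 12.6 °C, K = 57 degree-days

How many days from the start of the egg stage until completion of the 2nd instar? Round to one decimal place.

egg: 128 / (16.7 − 9.1) = 128 / 7.6 = 16.842 d.
1st instar: 109 / (16.7 − 12.5) = 109 / 4.2 = 25.952 d.
2nd instar: 57 / (16.7 − 12.6) = 57 / 4.1 = 13.902 d.
Sum = 56.697 ≈ 56.7 days.

56.7 days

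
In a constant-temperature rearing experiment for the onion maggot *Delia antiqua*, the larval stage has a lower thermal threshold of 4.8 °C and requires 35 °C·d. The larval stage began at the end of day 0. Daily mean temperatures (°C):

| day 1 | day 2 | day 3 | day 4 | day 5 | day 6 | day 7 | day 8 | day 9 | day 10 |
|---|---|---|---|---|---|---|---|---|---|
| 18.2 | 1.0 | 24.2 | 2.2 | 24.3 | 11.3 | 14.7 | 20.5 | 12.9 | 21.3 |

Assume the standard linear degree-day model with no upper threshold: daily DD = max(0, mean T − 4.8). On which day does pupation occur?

day 5

Daily DD above 4.8 °C: 13.4, 0.0, 19.4, 0.0, 19.5, 6.5, 9.9, 15.7, 8.1, 16.5.
Cumulative: 13.4, 13.4, 32.8, 32.8, 52.3, 58.8, 68.7, 84.4, 92.5, 109.0.
The total first reaches 35 DD on day 5.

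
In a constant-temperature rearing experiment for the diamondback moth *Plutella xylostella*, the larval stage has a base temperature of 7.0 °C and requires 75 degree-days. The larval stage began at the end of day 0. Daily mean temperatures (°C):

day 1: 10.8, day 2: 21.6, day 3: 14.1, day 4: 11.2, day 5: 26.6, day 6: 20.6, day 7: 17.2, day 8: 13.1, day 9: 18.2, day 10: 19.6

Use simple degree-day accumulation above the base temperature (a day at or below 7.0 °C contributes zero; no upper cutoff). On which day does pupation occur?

day 8

Daily DD above 7.0 °C: 3.8, 14.6, 7.1, 4.2, 19.6, 13.6, 10.2, 6.1, 11.2, 12.6.
Cumulative: 3.8, 18.4, 25.5, 29.7, 49.3, 62.9, 73.1, 79.2, 90.4, 103.0.
The total first reaches 75 DD on day 8.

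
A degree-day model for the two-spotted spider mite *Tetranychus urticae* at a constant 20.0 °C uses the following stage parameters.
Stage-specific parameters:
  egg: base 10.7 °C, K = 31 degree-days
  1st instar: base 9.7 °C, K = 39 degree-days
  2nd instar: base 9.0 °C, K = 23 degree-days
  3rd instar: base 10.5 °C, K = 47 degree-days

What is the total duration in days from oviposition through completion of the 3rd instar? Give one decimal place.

egg: 31 / (20.0 − 10.7) = 31 / 9.3 = 3.333 d.
1st instar: 39 / (20.0 − 9.7) = 39 / 10.3 = 3.786 d.
2nd instar: 23 / (20.0 − 9.0) = 23 / 11.0 = 2.091 d.
3rd instar: 47 / (20.0 − 10.5) = 47 / 9.5 = 4.947 d.
Sum = 14.158 ≈ 14.2 days.

14.2 days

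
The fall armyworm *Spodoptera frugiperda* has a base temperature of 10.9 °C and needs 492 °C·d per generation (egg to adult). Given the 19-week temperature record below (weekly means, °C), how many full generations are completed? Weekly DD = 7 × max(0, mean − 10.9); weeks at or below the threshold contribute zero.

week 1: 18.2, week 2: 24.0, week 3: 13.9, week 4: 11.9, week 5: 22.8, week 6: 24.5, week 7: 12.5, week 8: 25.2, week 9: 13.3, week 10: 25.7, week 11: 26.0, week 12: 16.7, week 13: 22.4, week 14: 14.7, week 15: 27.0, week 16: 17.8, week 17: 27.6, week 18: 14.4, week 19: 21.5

Weekly DD (7 × max(0, T̄ − 10.9)): 51.1, 91.7, 21.0, 7.0, 83.3, 95.2, 11.2, 100.1, 16.8, 103.6, 105.7, 40.6, 80.5, 26.6, 112.7, 48.3, 116.9, 24.5, 74.2.
Season total = 1211.0 DD.
Complete generations = ⌊1211.0 / 492⌋ = 2.

2 generations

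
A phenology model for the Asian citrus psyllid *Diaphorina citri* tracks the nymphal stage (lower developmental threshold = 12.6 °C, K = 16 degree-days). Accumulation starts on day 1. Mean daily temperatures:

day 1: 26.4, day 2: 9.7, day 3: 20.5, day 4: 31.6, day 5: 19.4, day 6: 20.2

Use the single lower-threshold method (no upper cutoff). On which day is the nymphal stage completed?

day 3

Daily DD above 12.6 °C: 13.8, 0.0, 7.9, 19.0, 6.8, 7.6.
Cumulative: 13.8, 13.8, 21.7, 40.7, 47.5, 55.1.
The total first reaches 16 DD on day 3.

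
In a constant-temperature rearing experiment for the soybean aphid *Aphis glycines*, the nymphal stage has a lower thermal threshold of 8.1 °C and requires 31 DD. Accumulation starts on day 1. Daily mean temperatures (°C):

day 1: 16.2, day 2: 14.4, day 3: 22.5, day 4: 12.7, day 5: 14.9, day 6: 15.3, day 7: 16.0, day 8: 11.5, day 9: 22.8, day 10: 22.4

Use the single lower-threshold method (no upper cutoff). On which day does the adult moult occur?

Daily DD above 8.1 °C: 8.1, 6.3, 14.4, 4.6, 6.8, 7.2, 7.9, 3.4, 14.7, 14.3.
Cumulative: 8.1, 14.4, 28.8, 33.4, 40.2, 47.4, 55.3, 58.7, 73.4, 87.7.
The total first reaches 31 DD on day 4.

day 4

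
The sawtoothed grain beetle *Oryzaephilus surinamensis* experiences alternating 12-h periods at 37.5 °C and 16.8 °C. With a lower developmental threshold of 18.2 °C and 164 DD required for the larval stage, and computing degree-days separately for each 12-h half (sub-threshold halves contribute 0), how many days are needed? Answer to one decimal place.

Day half: max(0, 37.5 − 18.2) × 0.5 = 19.3 × 0.5 = 9.65 DD.
Night half: max(0, 16.8 − 18.2) × 0.5 = 0.0 × 0.5 = 0.00 DD.
Per 24 h: 9.65 DD/day.
Duration = 164 / 9.65 = 16.995 ≈ 17.0 days.

17.0 days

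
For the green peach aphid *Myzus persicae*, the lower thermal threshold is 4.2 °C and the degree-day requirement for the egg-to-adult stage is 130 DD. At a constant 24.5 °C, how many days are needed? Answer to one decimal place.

Daily accumulation = 24.5 − 4.2 = 20.3 DD/day.
Duration = 130 / 20.3 = 6.404 ≈ 6.4 days.

6.4 days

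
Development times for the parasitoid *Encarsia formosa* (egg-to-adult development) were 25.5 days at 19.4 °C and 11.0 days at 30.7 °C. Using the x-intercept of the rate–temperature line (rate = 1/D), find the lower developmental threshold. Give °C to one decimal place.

Equal thermal constants: D₁(T₁ − T_b) = D₂(T₂ − T_b).
25.5·(19.4 − T_b) = 11.0·(30.7 − T_b)
T_b = (25.5·19.4 − 11.0·30.7) / (25.5 − 11.0) = 157.00 / 14.5 = 10.828 °C ≈ 10.8 °C.

10.8 °C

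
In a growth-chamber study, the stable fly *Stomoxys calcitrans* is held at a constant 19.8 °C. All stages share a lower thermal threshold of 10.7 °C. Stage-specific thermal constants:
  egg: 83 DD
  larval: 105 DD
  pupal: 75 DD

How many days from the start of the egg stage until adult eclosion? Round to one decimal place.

28.9 days

Daily accumulation at 19.8 °C = 19.8 − 10.7 = 9.1 DD/day.
Total K = 83 + 105 + 75 = 263 DD.
Total duration = 263 / 9.1 = 28.901 ≈ 28.9 days.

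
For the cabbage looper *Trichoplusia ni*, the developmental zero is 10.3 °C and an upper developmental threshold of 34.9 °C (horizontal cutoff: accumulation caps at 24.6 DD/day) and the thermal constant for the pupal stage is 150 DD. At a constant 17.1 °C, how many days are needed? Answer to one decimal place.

Daily accumulation = 17.1 − 10.3 = 6.8 DD/day.
Duration = 150 / 6.8 = 22.059 ≈ 22.1 days.

22.1 days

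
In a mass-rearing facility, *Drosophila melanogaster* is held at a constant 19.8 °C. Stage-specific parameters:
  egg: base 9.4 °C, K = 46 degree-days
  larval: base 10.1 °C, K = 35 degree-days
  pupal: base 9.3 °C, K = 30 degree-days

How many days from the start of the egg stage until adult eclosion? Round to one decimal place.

10.9 days

egg: 46 / (19.8 − 9.4) = 46 / 10.4 = 4.423 d.
larval: 35 / (19.8 − 10.1) = 35 / 9.7 = 3.608 d.
pupal: 30 / (19.8 − 9.3) = 30 / 10.5 = 2.857 d.
Sum = 10.888 ≈ 10.9 days.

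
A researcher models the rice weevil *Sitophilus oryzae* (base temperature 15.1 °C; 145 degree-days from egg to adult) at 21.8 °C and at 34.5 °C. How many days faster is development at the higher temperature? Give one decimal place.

14.2 days

At 21.8 °C: 145 / (21.8 − 15.1) = 145 / 6.7 = 21.642 d.
At 34.5 °C: 145 / (34.5 − 15.1) = 145 / 19.4 = 7.474 d.
Difference = |21.642 − 7.474| = 14.168 ≈ 14.2 days.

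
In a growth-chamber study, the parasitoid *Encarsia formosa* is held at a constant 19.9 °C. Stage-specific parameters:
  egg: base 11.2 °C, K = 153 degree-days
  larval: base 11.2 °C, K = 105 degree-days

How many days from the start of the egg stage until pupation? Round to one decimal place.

egg: 153 / (19.9 − 11.2) = 153 / 8.7 = 17.586 d.
larval: 105 / (19.9 − 11.2) = 105 / 8.7 = 12.069 d.
Sum = 29.655 ≈ 29.7 days.

29.7 days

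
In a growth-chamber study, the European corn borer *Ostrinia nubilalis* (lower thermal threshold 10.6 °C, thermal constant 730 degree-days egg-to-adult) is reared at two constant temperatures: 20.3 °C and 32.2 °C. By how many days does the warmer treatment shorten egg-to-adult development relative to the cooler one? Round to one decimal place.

At 20.3 °C: 730 / (20.3 − 10.6) = 730 / 9.7 = 75.258 d.
At 32.2 °C: 730 / (32.2 − 10.6) = 730 / 21.6 = 33.796 d.
Difference = |75.258 − 33.796| = 41.461 ≈ 41.5 days.

41.5 days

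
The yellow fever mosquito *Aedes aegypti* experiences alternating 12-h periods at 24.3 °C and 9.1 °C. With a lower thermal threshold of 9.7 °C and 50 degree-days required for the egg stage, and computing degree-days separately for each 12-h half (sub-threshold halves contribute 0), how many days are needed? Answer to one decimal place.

6.8 days

Day half: max(0, 24.3 − 9.7) × 0.5 = 14.6 × 0.5 = 7.30 DD.
Night half: max(0, 9.1 − 9.7) × 0.5 = 0.0 × 0.5 = 0.00 DD.
Per 24 h: 7.30 DD/day.
Duration = 50 / 7.30 = 6.849 ≈ 6.8 days.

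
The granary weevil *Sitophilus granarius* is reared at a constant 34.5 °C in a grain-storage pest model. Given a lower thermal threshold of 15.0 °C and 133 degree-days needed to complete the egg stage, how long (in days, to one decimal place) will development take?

Daily accumulation = 34.5 − 15.0 = 19.5 DD/day.
Duration = 133 / 19.5 = 6.821 ≈ 6.8 days.

6.8 days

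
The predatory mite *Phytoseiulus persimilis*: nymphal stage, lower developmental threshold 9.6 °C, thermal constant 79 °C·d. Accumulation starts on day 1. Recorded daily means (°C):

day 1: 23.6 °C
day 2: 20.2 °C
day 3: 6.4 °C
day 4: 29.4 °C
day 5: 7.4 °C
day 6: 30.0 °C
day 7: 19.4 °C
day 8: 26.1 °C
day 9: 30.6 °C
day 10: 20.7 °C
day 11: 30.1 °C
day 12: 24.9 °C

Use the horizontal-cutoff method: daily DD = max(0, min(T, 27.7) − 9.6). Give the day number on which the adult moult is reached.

day 8

Daily DD above 9.6 °C (capped at 18.1): 14.0, 10.6, 0.0, 18.1, 0.0, 18.1, 9.8, 16.5, 18.1, 11.1, 18.1, 15.3.
Cumulative: 14.0, 24.6, 24.6, 42.7, 42.7, 60.8, 70.6, 87.1, 105.2, 116.3, 134.4, 149.7.
The total first reaches 79 DD on day 8.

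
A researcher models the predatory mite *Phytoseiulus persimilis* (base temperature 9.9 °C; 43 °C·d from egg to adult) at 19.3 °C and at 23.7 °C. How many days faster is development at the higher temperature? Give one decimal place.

1.5 days

At 19.3 °C: 43 / (19.3 − 9.9) = 43 / 9.4 = 4.574 d.
At 23.7 °C: 43 / (23.7 − 9.9) = 43 / 13.8 = 3.116 d.
Difference = |4.574 − 3.116| = 1.459 ≈ 1.5 days.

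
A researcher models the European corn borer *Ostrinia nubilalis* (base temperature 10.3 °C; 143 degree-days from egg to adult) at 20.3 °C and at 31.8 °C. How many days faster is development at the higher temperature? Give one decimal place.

7.6 days

At 20.3 °C: 143 / (20.3 − 10.3) = 143 / 10.0 = 14.300 d.
At 31.8 °C: 143 / (31.8 − 10.3) = 143 / 21.5 = 6.651 d.
Difference = |14.300 − 6.651| = 7.649 ≈ 7.6 days.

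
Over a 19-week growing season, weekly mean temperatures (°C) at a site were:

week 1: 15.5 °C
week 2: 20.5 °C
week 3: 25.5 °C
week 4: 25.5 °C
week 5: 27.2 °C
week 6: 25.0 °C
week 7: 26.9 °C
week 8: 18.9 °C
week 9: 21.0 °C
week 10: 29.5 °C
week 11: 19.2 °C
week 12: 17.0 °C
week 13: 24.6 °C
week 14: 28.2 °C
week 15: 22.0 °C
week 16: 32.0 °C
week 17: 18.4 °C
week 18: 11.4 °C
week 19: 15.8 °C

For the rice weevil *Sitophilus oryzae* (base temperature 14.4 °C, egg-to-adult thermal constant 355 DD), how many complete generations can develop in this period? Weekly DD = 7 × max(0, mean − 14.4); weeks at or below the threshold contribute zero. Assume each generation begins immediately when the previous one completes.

3 generations

Weekly DD (7 × max(0, T̄ − 14.4)): 7.7, 42.7, 77.7, 77.7, 89.6, 74.2, 87.5, 31.5, 46.2, 105.7, 33.6, 18.2, 71.4, 96.6, 53.2, 123.2, 28.0, 0.0, 9.8.
Season total = 1074.5 DD.
Complete generations = ⌊1074.5 / 355⌋ = 3.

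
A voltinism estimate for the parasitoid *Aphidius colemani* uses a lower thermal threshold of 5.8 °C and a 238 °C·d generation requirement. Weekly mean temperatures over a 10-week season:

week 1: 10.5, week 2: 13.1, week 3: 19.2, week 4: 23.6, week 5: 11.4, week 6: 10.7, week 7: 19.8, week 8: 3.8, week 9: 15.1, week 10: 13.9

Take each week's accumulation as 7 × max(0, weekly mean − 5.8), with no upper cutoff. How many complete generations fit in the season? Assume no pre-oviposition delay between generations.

Weekly DD (7 × max(0, T̄ − 5.8)): 32.9, 51.1, 93.8, 124.6, 39.2, 34.3, 98.0, 0.0, 65.1, 56.7.
Season total = 595.7 DD.
Complete generations = ⌊595.7 / 238⌋ = 2.

2 generations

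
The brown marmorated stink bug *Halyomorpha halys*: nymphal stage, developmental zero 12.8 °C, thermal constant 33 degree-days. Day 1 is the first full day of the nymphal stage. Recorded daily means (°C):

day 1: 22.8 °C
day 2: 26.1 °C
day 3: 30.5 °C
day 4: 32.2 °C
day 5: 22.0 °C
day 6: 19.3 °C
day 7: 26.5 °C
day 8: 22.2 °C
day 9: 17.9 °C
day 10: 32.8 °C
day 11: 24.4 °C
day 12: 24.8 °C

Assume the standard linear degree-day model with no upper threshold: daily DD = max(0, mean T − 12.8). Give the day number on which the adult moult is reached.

Daily DD above 12.8 °C: 10.0, 13.3, 17.7, 19.4, 9.2, 6.5, 13.7, 9.4, 5.1, 20.0, 11.6, 12.0.
Cumulative: 10.0, 23.3, 41.0, 60.4, 69.6, 76.1, 89.8, 99.2, 104.3, 124.3, 135.9, 147.9.
The total first reaches 33 DD on day 3.

day 3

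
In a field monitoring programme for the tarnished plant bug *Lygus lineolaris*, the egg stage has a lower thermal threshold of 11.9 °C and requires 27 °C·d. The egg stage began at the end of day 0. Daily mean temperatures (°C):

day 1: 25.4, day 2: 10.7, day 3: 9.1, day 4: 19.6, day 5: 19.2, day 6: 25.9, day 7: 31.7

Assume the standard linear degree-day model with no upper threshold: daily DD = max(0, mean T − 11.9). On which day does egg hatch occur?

day 5

Daily DD above 11.9 °C: 13.5, 0.0, 0.0, 7.7, 7.3, 14.0, 19.8.
Cumulative: 13.5, 13.5, 13.5, 21.2, 28.5, 42.5, 62.3.
The total first reaches 27 DD on day 5.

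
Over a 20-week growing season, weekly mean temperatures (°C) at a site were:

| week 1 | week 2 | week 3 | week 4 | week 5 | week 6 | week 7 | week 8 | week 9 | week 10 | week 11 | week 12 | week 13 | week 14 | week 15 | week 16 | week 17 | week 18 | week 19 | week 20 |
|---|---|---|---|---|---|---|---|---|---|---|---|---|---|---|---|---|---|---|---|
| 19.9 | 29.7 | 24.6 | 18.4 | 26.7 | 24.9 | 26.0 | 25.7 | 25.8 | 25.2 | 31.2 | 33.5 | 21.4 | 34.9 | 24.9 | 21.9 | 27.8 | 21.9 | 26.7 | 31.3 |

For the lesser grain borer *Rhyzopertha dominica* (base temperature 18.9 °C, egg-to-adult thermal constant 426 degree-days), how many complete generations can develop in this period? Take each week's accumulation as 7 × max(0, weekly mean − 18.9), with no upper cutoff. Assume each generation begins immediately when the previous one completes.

Weekly DD (7 × max(0, T̄ − 18.9)): 7.0, 75.6, 39.9, 0.0, 54.6, 42.0, 49.7, 47.6, 48.3, 44.1, 86.1, 102.2, 17.5, 112.0, 42.0, 21.0, 62.3, 21.0, 54.6, 86.8.
Season total = 1014.3 DD.
Complete generations = ⌊1014.3 / 426⌋ = 2.

2 generations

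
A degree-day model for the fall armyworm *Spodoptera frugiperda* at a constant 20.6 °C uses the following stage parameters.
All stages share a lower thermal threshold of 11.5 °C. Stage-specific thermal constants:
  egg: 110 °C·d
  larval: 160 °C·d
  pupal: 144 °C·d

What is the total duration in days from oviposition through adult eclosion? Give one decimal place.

Daily accumulation at 20.6 °C = 20.6 − 11.5 = 9.1 DD/day.
Total K = 110 + 160 + 144 = 414 DD.
Total duration = 414 / 9.1 = 45.495 ≈ 45.5 days.

45.5 days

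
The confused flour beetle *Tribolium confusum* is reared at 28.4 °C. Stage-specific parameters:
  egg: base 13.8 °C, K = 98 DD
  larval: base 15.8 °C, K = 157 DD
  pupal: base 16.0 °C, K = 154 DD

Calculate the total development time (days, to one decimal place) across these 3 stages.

egg: 98 / (28.4 − 13.8) = 98 / 14.6 = 6.712 d.
larval: 157 / (28.4 − 15.8) = 157 / 12.6 = 12.460 d.
pupal: 154 / (28.4 − 16.0) = 154 / 12.4 = 12.419 d.
Sum = 31.592 ≈ 31.6 days.

31.6 days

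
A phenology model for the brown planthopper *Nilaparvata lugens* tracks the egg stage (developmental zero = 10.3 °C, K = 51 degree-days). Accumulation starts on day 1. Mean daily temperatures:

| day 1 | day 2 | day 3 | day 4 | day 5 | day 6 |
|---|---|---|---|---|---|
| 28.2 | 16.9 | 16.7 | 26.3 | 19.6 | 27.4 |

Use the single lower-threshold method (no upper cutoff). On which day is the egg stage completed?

Daily DD above 10.3 °C: 17.9, 6.6, 6.4, 16.0, 9.3, 17.1.
Cumulative: 17.9, 24.5, 30.9, 46.9, 56.2, 73.3.
The total first reaches 51 DD on day 5.

day 5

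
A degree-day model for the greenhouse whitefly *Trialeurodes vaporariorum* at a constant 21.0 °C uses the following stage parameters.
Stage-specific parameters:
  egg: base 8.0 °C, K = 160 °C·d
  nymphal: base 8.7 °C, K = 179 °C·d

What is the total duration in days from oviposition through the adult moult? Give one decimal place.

egg: 160 / (21.0 − 8.0) = 160 / 13.0 = 12.308 d.
nymphal: 179 / (21.0 − 8.7) = 179 / 12.3 = 14.553 d.
Sum = 26.861 ≈ 26.9 days.

26.9 days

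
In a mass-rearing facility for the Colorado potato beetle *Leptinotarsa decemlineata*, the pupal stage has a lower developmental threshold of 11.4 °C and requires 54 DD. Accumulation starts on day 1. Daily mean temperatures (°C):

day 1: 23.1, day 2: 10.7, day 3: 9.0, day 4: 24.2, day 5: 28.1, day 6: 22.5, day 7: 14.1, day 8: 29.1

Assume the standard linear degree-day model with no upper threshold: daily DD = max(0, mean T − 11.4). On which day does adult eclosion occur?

Daily DD above 11.4 °C: 11.7, 0.0, 0.0, 12.8, 16.7, 11.1, 2.7, 17.7.
Cumulative: 11.7, 11.7, 11.7, 24.5, 41.2, 52.3, 55.0, 72.7.
The total first reaches 54 DD on day 7.

day 7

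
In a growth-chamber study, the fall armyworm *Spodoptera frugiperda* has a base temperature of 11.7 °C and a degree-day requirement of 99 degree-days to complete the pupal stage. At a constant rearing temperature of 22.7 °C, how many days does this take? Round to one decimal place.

Daily accumulation = 22.7 − 11.7 = 11.0 DD/day.
Duration = 99 / 11.0 = 9.000 ≈ 9.0 days.

9.0 days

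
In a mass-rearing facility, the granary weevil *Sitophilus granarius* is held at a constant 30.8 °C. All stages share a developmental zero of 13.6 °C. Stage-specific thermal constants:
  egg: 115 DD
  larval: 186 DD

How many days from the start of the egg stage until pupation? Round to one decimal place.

Daily accumulation at 30.8 °C = 30.8 − 13.6 = 17.2 DD/day.
Total K = 115 + 186 = 301 DD.
Total duration = 301 / 17.2 = 17.500 ≈ 17.5 days.

17.5 days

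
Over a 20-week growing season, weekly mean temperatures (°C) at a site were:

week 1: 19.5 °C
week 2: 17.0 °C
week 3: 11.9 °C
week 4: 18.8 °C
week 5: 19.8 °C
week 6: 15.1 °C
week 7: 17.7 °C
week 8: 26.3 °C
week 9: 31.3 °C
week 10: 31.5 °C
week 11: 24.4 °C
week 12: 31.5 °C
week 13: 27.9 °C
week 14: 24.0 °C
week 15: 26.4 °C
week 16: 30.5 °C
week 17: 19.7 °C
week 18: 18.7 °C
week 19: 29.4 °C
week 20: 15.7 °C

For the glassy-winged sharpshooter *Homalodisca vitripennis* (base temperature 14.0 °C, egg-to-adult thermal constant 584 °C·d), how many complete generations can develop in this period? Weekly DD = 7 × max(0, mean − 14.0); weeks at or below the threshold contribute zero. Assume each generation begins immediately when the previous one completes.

2 generations

Weekly DD (7 × max(0, T̄ − 14.0)): 38.5, 21.0, 0.0, 33.6, 40.6, 7.7, 25.9, 86.1, 121.1, 122.5, 72.8, 122.5, 97.3, 70.0, 86.8, 115.5, 39.9, 32.9, 107.8, 11.9.
Season total = 1254.4 DD.
Complete generations = ⌊1254.4 / 584⌋ = 2.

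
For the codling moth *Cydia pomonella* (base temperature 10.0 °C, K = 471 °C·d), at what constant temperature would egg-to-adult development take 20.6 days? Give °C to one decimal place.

Required daily accumulation = 471 / 20.6 = 22.864 DD/day.
T = T_base + 22.864 = 10.0 + 22.864 = 32.864 ≈ 32.9 °C.

32.9 °C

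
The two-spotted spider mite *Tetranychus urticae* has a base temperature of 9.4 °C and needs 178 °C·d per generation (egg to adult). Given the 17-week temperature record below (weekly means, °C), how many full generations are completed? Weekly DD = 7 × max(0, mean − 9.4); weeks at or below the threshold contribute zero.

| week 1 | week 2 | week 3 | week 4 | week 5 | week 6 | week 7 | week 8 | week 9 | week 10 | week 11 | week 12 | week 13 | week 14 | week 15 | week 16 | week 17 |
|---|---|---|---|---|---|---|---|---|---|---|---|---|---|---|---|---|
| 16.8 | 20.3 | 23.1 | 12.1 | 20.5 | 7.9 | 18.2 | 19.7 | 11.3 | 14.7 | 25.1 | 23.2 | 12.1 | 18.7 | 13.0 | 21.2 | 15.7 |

5 generations

Weekly DD (7 × max(0, T̄ − 9.4)): 51.8, 76.3, 95.9, 18.9, 77.7, 0.0, 61.6, 72.1, 13.3, 37.1, 109.9, 96.6, 18.9, 65.1, 25.2, 82.6, 44.1.
Season total = 947.1 DD.
Complete generations = ⌊947.1 / 178⌋ = 5.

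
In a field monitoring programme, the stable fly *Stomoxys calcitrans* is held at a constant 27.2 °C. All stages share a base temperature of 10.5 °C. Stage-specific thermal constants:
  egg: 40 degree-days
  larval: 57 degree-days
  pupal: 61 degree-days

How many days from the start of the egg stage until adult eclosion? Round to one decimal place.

Daily accumulation at 27.2 °C = 27.2 − 10.5 = 16.7 DD/day.
Total K = 40 + 57 + 61 = 158 DD.
Total duration = 158 / 16.7 = 9.461 ≈ 9.5 days.

9.5 days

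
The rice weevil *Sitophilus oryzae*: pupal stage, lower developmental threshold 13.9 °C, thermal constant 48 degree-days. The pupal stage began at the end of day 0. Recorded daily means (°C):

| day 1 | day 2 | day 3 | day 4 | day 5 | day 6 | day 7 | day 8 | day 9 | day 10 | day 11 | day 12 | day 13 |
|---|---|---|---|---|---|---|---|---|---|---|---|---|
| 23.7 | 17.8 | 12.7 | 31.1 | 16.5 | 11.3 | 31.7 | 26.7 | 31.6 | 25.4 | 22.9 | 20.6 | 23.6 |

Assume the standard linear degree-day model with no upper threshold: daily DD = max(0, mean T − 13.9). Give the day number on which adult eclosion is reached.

day 7

Daily DD above 13.9 °C: 9.8, 3.9, 0.0, 17.2, 2.6, 0.0, 17.8, 12.8, 17.7, 11.5, 9.0, 6.7, 9.7.
Cumulative: 9.8, 13.7, 13.7, 30.9, 33.5, 33.5, 51.3, 64.1, 81.8, 93.3, 102.3, 109.0, 118.7.
The total first reaches 48 DD on day 7.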